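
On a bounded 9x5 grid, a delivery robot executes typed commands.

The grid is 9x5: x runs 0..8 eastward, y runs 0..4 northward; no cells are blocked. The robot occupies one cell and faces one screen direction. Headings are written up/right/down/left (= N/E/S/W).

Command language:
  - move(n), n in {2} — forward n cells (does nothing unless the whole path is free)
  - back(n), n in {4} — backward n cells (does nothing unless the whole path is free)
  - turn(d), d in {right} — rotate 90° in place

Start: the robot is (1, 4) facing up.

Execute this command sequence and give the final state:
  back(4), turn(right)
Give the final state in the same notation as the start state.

(1, 0) facing right

begin: (1, 4) facing up
[1] after back(4): (1, 0) facing up
[2] after turn(right): (1, 0) facing right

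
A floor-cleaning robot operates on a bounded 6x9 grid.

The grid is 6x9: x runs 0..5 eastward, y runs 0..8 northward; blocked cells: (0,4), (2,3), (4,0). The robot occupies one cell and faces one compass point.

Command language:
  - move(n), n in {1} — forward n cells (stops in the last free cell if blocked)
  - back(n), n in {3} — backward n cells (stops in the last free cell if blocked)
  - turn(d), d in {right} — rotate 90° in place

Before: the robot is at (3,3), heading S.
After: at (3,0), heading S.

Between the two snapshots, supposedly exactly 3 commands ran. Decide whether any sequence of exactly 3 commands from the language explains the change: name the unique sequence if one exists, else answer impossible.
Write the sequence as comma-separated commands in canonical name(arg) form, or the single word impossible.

key: heading stays S — no command in the sequence turns
from: at (3,3), heading S
[1] after move(1): at (3,2), heading S
[2] after move(1): at (3,1), heading S
[3] after move(1): at (3,0), heading S
no other 3-command option fits: unique.

move(1), move(1), move(1)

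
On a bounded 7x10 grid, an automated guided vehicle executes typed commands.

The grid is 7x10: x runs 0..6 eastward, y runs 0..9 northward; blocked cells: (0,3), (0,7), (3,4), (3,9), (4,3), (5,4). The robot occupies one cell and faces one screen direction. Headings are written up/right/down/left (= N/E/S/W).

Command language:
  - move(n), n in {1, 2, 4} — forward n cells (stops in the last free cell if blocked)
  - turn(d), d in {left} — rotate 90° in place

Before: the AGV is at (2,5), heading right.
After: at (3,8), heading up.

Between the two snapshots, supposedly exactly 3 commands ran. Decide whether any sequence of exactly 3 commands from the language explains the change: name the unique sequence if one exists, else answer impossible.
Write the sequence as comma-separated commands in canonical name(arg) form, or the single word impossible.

key: running move(4) before move(1) would end elsewhere — order is forced
t0: at (2,5), heading right
[1] after move(1): at (3,5), heading right
[2] after turn(left): at (3,5), heading up
[3] after move(4): at (3,8), heading up
no other 3-command option fits: unique.

move(1), turn(left), move(4)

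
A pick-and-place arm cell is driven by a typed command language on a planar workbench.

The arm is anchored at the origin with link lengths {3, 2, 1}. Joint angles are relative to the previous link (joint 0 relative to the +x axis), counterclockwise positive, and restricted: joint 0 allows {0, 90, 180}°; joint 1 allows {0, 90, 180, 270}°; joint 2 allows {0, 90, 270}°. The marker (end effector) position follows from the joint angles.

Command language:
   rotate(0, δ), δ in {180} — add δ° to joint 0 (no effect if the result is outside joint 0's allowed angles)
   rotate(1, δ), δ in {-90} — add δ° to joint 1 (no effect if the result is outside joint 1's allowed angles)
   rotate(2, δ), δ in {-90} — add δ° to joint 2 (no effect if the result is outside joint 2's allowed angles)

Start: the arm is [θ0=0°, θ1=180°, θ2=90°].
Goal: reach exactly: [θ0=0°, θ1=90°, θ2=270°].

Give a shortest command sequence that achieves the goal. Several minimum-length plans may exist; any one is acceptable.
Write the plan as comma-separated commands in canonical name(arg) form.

t0: [θ0=0°, θ1=180°, θ2=90°]
step 1 (rotate(1, -90)): [θ0=0°, θ1=90°, θ2=90°]
step 2 (rotate(2, -90)): [θ0=0°, θ1=90°, θ2=0°]
step 3 (rotate(2, -90)): [θ0=0°, θ1=90°, θ2=270°]
nothing shorter than 3 reaches the goal.

rotate(1, -90), rotate(2, -90), rotate(2, -90)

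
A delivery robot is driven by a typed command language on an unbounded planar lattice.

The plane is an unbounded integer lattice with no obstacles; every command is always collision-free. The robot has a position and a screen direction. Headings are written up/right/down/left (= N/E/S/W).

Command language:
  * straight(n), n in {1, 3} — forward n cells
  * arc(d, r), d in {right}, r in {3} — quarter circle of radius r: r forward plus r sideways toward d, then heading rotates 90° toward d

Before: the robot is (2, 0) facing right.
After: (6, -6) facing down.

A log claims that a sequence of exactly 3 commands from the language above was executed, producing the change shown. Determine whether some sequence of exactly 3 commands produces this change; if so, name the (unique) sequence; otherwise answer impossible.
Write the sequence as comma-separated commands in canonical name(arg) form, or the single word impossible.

straight(1), arc(right, 3), straight(3)

key: running straight(3) before straight(1) would end elsewhere — order is forced
from: (2, 0) facing right
t=1 straight(1) ⇒ (3, 0) facing right
t=2 arc(right, 3) ⇒ (6, -3) facing down
t=3 straight(3) ⇒ (6, -6) facing down
all 27 alternatives checked — unique.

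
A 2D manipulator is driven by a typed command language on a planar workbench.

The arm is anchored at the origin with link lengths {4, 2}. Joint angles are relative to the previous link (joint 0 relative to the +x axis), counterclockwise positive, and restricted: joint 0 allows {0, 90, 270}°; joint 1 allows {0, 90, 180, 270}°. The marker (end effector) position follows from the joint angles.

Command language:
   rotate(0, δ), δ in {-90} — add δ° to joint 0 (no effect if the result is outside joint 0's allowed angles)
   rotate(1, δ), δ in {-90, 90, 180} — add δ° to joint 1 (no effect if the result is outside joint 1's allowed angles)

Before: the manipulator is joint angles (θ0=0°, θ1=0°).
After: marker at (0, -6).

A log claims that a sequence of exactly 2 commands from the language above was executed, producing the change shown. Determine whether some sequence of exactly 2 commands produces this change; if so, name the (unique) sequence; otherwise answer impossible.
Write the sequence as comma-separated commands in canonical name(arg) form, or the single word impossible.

initial: joint angles (θ0=0°, θ1=0°)
[1] after rotate(0, -90): joint angles (θ0=270°, θ1=0°)
[2] after rotate(0, -90): joint angles (θ0=270°, θ1=0°)
all 16 alternatives checked — unique.

rotate(0, -90), rotate(0, -90)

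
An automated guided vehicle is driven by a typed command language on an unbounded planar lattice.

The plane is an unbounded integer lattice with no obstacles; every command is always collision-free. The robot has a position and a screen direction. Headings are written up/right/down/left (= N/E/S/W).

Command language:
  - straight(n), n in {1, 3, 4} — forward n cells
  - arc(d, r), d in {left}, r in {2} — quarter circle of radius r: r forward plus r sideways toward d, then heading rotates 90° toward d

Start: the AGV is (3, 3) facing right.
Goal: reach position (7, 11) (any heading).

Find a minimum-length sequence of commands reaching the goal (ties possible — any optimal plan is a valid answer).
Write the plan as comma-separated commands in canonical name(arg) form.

start: (3, 3) facing right
step 1 (straight(4)): (7, 3) facing right
step 2 (arc(left, 2)): (9, 5) facing up
step 3 (straight(4)): (9, 9) facing up
step 4 (arc(left, 2)): (7, 11) facing left
shorter routes all fall short; 4 is best.

straight(4), arc(left, 2), straight(4), arc(left, 2)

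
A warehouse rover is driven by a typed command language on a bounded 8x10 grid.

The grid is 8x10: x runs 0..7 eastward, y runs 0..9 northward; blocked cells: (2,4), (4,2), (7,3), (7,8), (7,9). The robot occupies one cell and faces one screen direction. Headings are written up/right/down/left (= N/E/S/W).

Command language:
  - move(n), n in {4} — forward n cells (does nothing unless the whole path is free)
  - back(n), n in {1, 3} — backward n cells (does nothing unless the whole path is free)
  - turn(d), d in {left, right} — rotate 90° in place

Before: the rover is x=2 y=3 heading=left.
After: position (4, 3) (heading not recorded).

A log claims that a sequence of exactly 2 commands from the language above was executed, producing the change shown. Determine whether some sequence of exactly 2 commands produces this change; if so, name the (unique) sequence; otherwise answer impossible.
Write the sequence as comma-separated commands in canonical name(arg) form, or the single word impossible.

start: x=2 y=3 heading=left
[1] after back(1): x=3 y=3 heading=left
[2] after back(1): x=4 y=3 heading=left
no rival 2-sequence matches.

back(1), back(1)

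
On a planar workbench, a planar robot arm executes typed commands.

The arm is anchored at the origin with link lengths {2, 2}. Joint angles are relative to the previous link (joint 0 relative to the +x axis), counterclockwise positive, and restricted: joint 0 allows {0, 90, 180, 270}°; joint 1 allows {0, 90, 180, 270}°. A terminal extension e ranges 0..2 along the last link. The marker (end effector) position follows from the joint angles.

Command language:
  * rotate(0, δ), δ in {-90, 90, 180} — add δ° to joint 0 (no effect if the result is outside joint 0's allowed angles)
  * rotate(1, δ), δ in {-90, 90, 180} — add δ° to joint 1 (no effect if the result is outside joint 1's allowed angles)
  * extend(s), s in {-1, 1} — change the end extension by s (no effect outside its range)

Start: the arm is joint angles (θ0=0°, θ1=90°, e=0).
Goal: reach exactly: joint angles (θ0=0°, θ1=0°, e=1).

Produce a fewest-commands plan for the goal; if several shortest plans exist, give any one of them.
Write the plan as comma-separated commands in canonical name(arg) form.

extend(1), rotate(1, -90)

from: joint angles (θ0=0°, θ1=90°, e=0)
step 1 (extend(1)): joint angles (θ0=0°, θ1=90°, e=1)
step 2 (rotate(1, -90)): joint angles (θ0=0°, θ1=0°, e=1)
minimal: 2 command(s), checked below 2.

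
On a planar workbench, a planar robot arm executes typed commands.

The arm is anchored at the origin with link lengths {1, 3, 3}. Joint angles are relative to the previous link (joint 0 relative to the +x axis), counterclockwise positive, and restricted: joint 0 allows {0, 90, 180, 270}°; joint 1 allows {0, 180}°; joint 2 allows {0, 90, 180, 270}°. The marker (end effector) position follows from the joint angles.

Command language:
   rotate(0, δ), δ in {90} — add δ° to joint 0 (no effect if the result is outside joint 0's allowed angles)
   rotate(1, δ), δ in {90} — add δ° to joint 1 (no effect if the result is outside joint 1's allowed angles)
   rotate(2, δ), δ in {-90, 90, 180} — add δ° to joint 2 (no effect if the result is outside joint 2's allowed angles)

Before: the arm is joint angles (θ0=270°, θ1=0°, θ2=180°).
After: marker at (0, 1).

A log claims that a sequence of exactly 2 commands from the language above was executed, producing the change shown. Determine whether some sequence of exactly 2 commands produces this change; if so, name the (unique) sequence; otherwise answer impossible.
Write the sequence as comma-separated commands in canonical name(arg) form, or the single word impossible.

t0: joint angles (θ0=270°, θ1=0°, θ2=180°)
t=1 rotate(0, 90) ⇒ joint angles (θ0=0°, θ1=0°, θ2=180°)
t=2 rotate(0, 90) ⇒ joint angles (θ0=90°, θ1=0°, θ2=180°)
all 25 alternatives checked — unique.

rotate(0, 90), rotate(0, 90)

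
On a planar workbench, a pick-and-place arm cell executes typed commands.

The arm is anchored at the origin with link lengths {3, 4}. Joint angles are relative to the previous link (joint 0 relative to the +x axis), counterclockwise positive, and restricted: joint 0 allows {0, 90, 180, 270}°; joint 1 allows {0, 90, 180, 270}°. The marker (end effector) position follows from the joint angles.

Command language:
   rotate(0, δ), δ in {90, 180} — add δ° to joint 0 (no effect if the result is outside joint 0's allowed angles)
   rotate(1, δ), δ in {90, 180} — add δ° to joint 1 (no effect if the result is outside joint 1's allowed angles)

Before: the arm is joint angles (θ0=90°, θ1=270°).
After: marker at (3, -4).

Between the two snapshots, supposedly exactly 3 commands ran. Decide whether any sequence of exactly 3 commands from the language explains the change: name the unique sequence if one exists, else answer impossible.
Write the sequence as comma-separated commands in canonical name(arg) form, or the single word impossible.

rotate(0, 90), rotate(0, 90), rotate(0, 90)

start: joint angles (θ0=90°, θ1=270°)
step 1 (rotate(0, 90)): joint angles (θ0=180°, θ1=270°)
step 2 (rotate(0, 90)): joint angles (θ0=270°, θ1=270°)
step 3 (rotate(0, 90)): joint angles (θ0=0°, θ1=270°)
no other 3-command option fits: unique.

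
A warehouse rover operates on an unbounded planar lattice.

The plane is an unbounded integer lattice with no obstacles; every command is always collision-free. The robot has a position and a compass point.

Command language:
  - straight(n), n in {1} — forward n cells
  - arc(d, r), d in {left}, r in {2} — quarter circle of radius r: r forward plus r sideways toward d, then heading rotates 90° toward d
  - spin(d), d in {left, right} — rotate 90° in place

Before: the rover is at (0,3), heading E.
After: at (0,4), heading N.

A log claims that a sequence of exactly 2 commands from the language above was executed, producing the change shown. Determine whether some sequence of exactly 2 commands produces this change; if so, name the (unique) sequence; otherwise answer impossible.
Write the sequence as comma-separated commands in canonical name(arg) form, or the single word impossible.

spin(left), straight(1)

key: running straight(1) before spin(left) would end elsewhere — order is forced
start: at (0,3), heading E
step 1 (spin(left)): at (0,3), heading N
step 2 (straight(1)): at (0,4), heading N
all 16 alternatives checked — unique.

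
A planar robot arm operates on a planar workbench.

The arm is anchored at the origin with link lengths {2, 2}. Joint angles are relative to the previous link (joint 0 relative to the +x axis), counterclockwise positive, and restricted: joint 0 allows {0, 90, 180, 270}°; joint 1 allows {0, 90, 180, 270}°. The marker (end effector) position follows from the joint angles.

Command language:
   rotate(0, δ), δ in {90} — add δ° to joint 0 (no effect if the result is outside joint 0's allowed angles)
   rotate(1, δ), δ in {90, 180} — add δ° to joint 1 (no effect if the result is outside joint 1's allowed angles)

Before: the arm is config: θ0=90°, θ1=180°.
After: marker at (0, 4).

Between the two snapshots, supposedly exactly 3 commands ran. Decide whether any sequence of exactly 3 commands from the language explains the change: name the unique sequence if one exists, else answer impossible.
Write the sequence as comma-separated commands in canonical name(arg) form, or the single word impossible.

from: config: θ0=90°, θ1=180°
t=1 rotate(1, 180) ⇒ config: θ0=90°, θ1=0°
t=2 rotate(1, 180) ⇒ config: θ0=90°, θ1=180°
t=3 rotate(1, 180) ⇒ config: θ0=90°, θ1=0°
all 27 alternatives checked — unique.

rotate(1, 180), rotate(1, 180), rotate(1, 180)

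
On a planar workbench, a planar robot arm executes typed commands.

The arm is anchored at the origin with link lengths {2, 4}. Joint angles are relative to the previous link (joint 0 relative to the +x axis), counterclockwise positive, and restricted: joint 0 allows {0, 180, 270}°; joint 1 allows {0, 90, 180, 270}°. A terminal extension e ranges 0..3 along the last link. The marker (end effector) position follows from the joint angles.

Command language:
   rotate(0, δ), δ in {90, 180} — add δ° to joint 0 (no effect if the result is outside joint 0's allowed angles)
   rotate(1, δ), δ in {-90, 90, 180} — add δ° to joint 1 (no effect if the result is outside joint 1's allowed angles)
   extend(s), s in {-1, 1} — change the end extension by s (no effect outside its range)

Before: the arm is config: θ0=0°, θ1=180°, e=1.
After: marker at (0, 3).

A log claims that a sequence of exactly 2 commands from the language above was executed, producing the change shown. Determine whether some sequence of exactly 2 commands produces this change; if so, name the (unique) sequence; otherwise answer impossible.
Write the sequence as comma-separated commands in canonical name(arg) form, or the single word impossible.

rotate(0, 180), rotate(0, 90)

key: running rotate(0, 90) before rotate(0, 180) would end elsewhere — order is forced
start: config: θ0=0°, θ1=180°, e=1
[1] after rotate(0, 180): config: θ0=180°, θ1=180°, e=1
[2] after rotate(0, 90): config: θ0=270°, θ1=180°, e=1
no rival 2-sequence matches.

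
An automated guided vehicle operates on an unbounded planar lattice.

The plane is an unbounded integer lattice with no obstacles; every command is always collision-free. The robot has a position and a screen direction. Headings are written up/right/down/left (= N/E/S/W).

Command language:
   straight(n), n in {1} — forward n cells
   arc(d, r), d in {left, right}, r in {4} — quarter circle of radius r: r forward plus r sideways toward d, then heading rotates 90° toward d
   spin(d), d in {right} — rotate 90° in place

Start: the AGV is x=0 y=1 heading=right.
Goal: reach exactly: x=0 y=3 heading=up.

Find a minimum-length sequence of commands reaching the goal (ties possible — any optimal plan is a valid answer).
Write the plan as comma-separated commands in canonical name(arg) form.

arc(right, 4), spin(right), arc(right, 4), straight(1), straight(1)

begin: x=0 y=1 heading=right
[1] after arc(right, 4): x=4 y=-3 heading=down
[2] after spin(right): x=4 y=-3 heading=left
[3] after arc(right, 4): x=0 y=1 heading=up
[4] after straight(1): x=0 y=2 heading=up
[5] after straight(1): x=0 y=3 heading=up
minimal: 5 command(s), checked below 5.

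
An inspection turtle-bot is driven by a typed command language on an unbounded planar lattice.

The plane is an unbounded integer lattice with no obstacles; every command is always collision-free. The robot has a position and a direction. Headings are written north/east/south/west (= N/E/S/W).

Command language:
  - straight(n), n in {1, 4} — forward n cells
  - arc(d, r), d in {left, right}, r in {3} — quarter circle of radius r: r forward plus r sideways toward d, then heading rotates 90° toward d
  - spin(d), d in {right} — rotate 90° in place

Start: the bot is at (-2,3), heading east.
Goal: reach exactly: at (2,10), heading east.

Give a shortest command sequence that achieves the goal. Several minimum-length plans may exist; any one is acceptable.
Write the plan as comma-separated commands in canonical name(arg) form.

straight(1), arc(left, 3), straight(4), spin(right)

begin: at (-2,3), heading east
step 1 (straight(1)): at (-1,3), heading east
step 2 (arc(left, 3)): at (2,6), heading north
step 3 (straight(4)): at (2,10), heading north
step 4 (spin(right)): at (2,10), heading east
shorter routes all fall short; 4 is best.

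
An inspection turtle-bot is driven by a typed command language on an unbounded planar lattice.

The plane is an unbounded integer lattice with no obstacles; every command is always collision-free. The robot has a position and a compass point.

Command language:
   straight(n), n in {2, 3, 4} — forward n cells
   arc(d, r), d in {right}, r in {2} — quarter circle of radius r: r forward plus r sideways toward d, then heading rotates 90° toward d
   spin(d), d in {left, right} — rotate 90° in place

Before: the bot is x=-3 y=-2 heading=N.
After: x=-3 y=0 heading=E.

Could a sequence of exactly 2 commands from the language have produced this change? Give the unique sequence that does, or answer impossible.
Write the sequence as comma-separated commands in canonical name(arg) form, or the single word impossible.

straight(2), spin(right)

key: position moved to (-3,0) AND the heading swung to E — translation plus rotation needed
from: x=-3 y=-2 heading=N
[1] after straight(2): x=-3 y=0 heading=N
[2] after spin(right): x=-3 y=0 heading=E
no rival 2-sequence matches.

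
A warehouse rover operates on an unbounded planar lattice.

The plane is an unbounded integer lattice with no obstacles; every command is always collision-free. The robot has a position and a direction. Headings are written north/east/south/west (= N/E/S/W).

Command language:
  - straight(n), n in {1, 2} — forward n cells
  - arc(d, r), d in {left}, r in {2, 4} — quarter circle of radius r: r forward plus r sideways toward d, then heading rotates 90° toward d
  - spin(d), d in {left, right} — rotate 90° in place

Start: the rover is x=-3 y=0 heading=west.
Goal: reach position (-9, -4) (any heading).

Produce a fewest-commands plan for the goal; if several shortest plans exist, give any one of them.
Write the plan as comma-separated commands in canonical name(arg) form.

start: x=-3 y=0 heading=west
t=1 straight(2) ⇒ x=-5 y=0 heading=west
t=2 arc(left, 4) ⇒ x=-9 y=-4 heading=south
no 1-step plan works, so 2 is optimal.

straight(2), arc(left, 4)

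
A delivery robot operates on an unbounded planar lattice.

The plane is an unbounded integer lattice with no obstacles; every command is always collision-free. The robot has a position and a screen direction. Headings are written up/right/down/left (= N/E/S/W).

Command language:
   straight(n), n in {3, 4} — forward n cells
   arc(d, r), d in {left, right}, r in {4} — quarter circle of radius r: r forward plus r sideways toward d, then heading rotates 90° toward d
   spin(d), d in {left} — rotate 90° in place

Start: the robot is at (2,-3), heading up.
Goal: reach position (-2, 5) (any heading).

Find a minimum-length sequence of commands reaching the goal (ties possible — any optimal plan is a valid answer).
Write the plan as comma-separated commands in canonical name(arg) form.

begin: at (2,-3), heading up
t=1 straight(4) ⇒ at (2,1), heading up
t=2 arc(left, 4) ⇒ at (-2,5), heading left
minimal: 2 command(s), checked below 2.

straight(4), arc(left, 4)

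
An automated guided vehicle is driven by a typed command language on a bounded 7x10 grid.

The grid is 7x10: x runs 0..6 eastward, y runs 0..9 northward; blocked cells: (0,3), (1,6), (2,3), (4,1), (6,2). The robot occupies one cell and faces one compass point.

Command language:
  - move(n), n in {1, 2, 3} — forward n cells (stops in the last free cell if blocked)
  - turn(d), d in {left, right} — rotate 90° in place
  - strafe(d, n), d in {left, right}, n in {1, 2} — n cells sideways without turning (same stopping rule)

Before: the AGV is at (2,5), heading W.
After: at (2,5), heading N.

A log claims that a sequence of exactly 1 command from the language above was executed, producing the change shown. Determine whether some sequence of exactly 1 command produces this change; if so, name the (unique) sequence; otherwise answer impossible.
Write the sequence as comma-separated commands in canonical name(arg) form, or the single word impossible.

turn(right)

key: parked at (2,5) the whole time — nothing moves the robot
begin: at (2,5), heading W
[1] after turn(right): at (2,5), heading N
no rival 1-sequence matches.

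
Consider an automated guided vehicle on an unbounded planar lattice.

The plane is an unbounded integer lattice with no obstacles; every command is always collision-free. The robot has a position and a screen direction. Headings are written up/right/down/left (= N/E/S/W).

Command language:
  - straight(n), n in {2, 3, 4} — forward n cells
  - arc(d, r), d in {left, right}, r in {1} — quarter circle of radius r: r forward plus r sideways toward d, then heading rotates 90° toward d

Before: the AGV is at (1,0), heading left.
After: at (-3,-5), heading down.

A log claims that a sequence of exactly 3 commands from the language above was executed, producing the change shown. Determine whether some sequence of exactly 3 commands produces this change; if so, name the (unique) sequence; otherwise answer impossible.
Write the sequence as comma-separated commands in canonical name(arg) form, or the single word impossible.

straight(3), arc(left, 1), straight(4)

key: cell and facing (now S) both changed — the 3 commands mix motion and turning
t0: at (1,0), heading left
t=1 straight(3) ⇒ at (-2,0), heading left
t=2 arc(left, 1) ⇒ at (-3,-1), heading down
t=3 straight(4) ⇒ at (-3,-5), heading down
uniquely the one of 125 3-step routes that fits.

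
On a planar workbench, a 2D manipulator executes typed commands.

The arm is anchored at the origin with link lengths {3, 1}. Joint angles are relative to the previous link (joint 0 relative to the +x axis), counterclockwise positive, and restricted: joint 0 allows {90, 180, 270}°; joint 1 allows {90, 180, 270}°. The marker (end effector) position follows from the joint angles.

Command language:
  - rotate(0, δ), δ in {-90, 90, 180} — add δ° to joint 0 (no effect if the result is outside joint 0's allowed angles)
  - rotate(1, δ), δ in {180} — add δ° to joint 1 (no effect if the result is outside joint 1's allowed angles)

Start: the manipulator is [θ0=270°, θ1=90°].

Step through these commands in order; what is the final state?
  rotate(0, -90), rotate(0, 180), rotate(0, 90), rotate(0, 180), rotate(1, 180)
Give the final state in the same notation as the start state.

[θ0=90°, θ1=270°]

from: [θ0=270°, θ1=90°]
1. rotate(0, -90) → [θ0=180°, θ1=90°]
2. rotate(0, 180) → [θ0=180°, θ1=90°]
3. rotate(0, 90) → [θ0=270°, θ1=90°]
4. rotate(0, 180) → [θ0=90°, θ1=90°]
5. rotate(1, 180) → [θ0=90°, θ1=270°]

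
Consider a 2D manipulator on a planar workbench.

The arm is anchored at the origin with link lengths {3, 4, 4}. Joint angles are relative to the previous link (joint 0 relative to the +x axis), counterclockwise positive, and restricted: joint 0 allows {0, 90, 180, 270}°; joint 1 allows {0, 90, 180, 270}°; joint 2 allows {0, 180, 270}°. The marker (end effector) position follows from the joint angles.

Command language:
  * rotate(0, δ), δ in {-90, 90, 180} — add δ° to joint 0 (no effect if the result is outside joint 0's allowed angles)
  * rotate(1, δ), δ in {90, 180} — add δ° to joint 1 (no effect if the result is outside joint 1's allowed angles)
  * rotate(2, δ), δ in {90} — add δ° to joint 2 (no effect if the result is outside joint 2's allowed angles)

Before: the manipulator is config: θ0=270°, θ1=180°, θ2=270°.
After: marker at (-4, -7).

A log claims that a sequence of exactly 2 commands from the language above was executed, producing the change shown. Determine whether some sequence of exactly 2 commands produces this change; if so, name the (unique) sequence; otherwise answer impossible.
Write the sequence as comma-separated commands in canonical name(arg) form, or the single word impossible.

start: config: θ0=270°, θ1=180°, θ2=270°
t=1 rotate(1, 90) ⇒ config: θ0=270°, θ1=270°, θ2=270°
t=2 rotate(1, 90) ⇒ config: θ0=270°, θ1=0°, θ2=270°
no rival 2-sequence matches.

rotate(1, 90), rotate(1, 90)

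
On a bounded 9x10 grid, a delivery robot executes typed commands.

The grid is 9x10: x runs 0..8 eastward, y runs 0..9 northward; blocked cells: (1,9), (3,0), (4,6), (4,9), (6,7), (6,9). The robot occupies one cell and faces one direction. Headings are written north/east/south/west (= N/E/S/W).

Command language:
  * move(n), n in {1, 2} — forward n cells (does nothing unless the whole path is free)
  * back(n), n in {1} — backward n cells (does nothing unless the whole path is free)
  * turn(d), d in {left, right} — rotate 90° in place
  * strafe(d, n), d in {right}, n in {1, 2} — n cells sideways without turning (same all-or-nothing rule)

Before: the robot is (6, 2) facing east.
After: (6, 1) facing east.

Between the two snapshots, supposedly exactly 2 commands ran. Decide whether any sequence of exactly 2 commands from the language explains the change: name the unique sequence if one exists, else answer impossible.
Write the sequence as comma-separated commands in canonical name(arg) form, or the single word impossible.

strafe(right, 1), strafe(right, 2)

key: still facing E at the end — nothing in the sequence rotates
from: (6, 2) facing east
1. strafe(right, 1) → (6, 1) facing east
2. strafe(right, 2) → (6, 1) facing east
uniquely the one of 49 2-step routes that fits.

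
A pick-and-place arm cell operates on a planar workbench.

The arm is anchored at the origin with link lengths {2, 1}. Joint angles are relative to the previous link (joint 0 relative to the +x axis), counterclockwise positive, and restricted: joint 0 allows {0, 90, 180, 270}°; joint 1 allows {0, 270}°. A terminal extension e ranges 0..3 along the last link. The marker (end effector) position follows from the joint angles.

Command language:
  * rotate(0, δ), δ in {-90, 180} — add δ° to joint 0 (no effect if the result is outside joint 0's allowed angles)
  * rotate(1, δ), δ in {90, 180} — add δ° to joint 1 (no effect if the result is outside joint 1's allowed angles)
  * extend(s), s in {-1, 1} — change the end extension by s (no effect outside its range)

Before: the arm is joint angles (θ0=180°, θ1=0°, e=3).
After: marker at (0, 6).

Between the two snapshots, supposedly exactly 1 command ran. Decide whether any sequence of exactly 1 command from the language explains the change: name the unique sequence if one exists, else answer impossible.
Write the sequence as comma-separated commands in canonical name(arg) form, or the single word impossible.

rotate(0, -90)

from: joint angles (θ0=180°, θ1=0°, e=3)
t=1 rotate(0, -90) ⇒ joint angles (θ0=90°, θ1=0°, e=3)
all 6 alternatives checked — unique.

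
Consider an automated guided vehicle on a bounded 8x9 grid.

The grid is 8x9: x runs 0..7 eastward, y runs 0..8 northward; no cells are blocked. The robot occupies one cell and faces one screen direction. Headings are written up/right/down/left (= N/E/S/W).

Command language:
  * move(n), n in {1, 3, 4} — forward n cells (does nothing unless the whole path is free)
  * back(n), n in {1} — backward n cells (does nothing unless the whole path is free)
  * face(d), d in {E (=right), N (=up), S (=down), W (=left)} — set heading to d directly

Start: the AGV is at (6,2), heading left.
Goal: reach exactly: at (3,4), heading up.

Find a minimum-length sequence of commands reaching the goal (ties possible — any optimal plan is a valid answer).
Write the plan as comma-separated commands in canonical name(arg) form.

start: at (6,2), heading left
[1] after move(3): at (3,2), heading left
[2] after face(N): at (3,2), heading up
[3] after move(1): at (3,3), heading up
[4] after move(1): at (3,4), heading up
no 3-step plan works, so 4 is optimal.

move(3), face(N), move(1), move(1)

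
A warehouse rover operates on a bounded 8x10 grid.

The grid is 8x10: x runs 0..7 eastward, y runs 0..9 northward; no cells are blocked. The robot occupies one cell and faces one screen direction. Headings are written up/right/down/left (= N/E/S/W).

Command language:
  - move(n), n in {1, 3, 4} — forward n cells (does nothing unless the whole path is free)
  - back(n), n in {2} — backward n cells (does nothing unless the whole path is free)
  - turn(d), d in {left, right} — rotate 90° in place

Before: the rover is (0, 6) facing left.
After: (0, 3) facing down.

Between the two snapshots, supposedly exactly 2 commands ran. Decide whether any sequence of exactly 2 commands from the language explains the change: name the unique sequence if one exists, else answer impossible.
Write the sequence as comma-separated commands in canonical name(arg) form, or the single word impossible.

key: position moved to (0,3) AND the heading swung to S — translation plus rotation needed
begin: (0, 6) facing left
t=1 turn(left) ⇒ (0, 6) facing down
t=2 move(3) ⇒ (0, 3) facing down
no other 2-command option fits: unique.

turn(left), move(3)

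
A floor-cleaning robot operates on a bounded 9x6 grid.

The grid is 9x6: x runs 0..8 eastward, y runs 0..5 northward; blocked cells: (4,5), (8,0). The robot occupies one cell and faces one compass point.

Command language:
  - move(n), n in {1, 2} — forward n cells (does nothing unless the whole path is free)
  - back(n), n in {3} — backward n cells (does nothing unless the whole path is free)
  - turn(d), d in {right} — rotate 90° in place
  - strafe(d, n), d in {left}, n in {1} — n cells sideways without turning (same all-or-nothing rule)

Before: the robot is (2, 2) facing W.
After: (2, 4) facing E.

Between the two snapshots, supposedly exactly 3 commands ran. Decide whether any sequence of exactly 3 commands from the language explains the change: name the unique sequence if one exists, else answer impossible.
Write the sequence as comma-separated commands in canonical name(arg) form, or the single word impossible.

key: position moved to (2,4) AND the heading swung to E — translation plus rotation needed
initial: (2, 2) facing W
[1] after turn(right): (2, 2) facing N
[2] after move(2): (2, 4) facing N
[3] after turn(right): (2, 4) facing E
no rival 3-sequence matches.

turn(right), move(2), turn(right)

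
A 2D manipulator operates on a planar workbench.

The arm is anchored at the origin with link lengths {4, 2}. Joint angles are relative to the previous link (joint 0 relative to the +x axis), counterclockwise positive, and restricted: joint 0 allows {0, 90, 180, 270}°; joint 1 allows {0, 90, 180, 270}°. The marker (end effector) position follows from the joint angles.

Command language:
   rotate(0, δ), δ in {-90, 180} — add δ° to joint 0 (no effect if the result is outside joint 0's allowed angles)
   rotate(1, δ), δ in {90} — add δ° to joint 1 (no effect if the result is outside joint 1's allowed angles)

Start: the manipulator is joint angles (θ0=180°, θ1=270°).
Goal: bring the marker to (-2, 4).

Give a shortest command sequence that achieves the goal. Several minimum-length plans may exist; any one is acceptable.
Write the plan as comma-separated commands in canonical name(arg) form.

t0: joint angles (θ0=180°, θ1=270°)
step 1 (rotate(0, -90)): joint angles (θ0=90°, θ1=270°)
step 2 (rotate(1, 90)): joint angles (θ0=90°, θ1=0°)
step 3 (rotate(1, 90)): joint angles (θ0=90°, θ1=90°)
no 2-step plan works, so 3 is optimal.

rotate(0, -90), rotate(1, 90), rotate(1, 90)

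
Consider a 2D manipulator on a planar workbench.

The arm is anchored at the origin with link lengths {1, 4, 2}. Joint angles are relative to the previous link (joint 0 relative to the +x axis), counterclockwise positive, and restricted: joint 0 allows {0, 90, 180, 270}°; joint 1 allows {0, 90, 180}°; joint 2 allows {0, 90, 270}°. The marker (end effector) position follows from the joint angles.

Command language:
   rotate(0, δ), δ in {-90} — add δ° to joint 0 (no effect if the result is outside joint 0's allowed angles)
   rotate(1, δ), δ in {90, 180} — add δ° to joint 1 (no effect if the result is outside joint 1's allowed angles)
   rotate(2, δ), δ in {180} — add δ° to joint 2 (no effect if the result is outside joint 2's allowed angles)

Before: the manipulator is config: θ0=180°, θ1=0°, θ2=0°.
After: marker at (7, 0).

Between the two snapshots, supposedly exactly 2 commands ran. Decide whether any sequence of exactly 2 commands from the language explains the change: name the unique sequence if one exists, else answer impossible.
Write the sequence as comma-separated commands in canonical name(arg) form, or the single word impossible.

rotate(0, -90), rotate(0, -90)

start: config: θ0=180°, θ1=0°, θ2=0°
1. rotate(0, -90) → config: θ0=90°, θ1=0°, θ2=0°
2. rotate(0, -90) → config: θ0=0°, θ1=0°, θ2=0°
no other 2-command option fits: unique.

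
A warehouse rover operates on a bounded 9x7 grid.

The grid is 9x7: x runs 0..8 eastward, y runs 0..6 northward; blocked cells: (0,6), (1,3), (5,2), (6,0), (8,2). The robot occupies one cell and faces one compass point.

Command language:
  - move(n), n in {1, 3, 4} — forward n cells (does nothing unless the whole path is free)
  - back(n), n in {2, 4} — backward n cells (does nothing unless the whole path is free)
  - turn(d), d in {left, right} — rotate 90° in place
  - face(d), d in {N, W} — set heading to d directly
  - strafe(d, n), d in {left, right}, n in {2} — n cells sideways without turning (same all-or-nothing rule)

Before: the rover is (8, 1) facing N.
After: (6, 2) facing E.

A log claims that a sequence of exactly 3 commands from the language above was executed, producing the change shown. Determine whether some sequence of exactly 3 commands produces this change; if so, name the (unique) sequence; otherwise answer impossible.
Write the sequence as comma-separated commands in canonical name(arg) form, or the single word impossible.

key: position moved to (6,2) AND the heading swung to E — translation plus rotation needed
t0: (8, 1) facing N
[1] after strafe(left, 2): (6, 1) facing N
[2] after move(1): (6, 2) facing N
[3] after turn(right): (6, 2) facing E
no rival 3-sequence matches.

strafe(left, 2), move(1), turn(right)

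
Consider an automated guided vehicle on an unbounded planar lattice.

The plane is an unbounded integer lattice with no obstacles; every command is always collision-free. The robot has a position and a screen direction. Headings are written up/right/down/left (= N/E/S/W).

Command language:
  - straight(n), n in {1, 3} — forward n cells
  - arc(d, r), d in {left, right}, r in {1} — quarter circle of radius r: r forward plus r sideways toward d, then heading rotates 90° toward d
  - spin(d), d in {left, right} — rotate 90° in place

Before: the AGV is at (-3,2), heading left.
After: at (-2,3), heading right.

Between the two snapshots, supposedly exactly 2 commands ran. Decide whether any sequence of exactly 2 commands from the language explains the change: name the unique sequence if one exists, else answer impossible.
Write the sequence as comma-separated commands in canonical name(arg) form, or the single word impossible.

spin(right), arc(right, 1)

key: order matters: swapping spin(right) and arc(right, 1) lands elsewhere
from: at (-3,2), heading left
1. spin(right) → at (-3,2), heading up
2. arc(right, 1) → at (-2,3), heading right
no rival 2-sequence matches.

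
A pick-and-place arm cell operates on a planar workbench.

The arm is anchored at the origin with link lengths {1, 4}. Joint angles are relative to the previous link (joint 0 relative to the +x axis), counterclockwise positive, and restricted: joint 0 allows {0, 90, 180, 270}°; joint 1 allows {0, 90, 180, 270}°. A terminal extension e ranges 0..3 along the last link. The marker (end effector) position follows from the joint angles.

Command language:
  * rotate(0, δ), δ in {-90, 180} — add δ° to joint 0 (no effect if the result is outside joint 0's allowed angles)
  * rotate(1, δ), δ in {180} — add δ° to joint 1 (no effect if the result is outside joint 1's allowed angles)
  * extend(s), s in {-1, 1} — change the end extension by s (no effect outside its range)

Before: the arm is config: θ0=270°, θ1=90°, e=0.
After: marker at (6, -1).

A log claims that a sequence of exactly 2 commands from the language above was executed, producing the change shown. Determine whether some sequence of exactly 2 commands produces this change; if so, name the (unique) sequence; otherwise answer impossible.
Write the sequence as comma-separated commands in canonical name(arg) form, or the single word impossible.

from: config: θ0=270°, θ1=90°, e=0
1. extend(1) → config: θ0=270°, θ1=90°, e=1
2. extend(1) → config: θ0=270°, θ1=90°, e=2
no other 2-command option fits: unique.

extend(1), extend(1)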